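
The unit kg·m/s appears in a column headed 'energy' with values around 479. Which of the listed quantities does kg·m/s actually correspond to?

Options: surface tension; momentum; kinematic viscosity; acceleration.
momentum

energy should have units dimensionally equivalent to kg * m^2 / s^2 (e.g. J).
The given unit 'kg·m/s' reduces to kg * m / s. Of the listed options, that is the dimensionality of momentum.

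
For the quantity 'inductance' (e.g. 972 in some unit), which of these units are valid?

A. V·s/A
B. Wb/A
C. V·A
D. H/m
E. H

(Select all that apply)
A, B, E

inductance has SI base units: kg * m^2 / (A^2 * s^2)

Checking each option against kg * m^2 / (A^2 * s^2):
  A. V·s/A: ✓ matches
  B. Wb/A: ✓ matches
  C. V·A: ✗ does not match
  D. H/m: ✗ does not match
  E. H: ✓ matches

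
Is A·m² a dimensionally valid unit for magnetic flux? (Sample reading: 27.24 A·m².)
No

magnetic flux has SI base units: kg * m^2 / (A * s^2)
A·m² does NOT reduce to kg * m^2 / (A * s^2); a valid unit for magnetic flux would be e.g. Wb.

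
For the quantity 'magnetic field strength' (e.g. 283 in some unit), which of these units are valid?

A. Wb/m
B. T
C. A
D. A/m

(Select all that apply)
D

magnetic field strength has SI base units: A / m

Checking each option against A / m:
  A. Wb/m: ✗ does not match
  B. T: ✗ does not match
  C. A: ✗ does not match
  D. A/m: ✓ matches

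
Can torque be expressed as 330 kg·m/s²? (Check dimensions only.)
No

torque has SI base units: kg * m^2 / s^2
kg·m/s² does NOT reduce to kg * m^2 / s^2; a valid unit for torque would be e.g. N·m.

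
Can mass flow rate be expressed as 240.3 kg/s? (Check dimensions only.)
Yes

mass flow rate has SI base units: kg / s
kg/s reduces to the same SI base units, so it is a valid unit for mass flow rate.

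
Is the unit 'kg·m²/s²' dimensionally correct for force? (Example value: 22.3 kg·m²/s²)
No

force has SI base units: kg * m / s^2
kg·m²/s² does NOT reduce to kg * m / s^2; a valid unit for force would be e.g. N.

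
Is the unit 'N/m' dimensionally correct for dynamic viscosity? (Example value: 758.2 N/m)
No

dynamic viscosity has SI base units: kg / (m * s)
N/m does NOT reduce to kg / (m * s); a valid unit for dynamic viscosity would be e.g. Pa·s.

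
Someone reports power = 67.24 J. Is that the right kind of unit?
No

power has SI base units: kg * m^2 / s^3
J does NOT reduce to kg * m^2 / s^3; a valid unit for power would be e.g. W.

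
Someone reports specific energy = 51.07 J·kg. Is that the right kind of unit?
No

specific energy has SI base units: m^2 / s^2
J·kg does NOT reduce to m^2 / s^2; a valid unit for specific energy would be e.g. J/kg.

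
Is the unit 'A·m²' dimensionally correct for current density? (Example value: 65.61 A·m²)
No

current density has SI base units: A / m^2
A·m² does NOT reduce to A / m^2; a valid unit for current density would be e.g. A/m².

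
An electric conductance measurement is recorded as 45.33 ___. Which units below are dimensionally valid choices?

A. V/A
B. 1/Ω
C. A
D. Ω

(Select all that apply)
B

electric conductance has SI base units: A^2 * s^3 / (kg * m^2)

Checking each option against A^2 * s^3 / (kg * m^2):
  A. V/A: ✗ does not match
  B. 1/Ω: ✓ matches
  C. A: ✗ does not match
  D. Ω: ✗ does not match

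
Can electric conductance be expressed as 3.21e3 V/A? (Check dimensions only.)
No

electric conductance has SI base units: A^2 * s^3 / (kg * m^2)
V/A does NOT reduce to A^2 * s^3 / (kg * m^2); a valid unit for electric conductance would be e.g. S.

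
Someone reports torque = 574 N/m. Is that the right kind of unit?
No

torque has SI base units: kg * m^2 / s^2
N/m does NOT reduce to kg * m^2 / s^2; a valid unit for torque would be e.g. N·m.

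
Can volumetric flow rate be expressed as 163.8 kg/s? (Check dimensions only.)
No

volumetric flow rate has SI base units: m^3 / s
kg/s does NOT reduce to m^3 / s; a valid unit for volumetric flow rate would be e.g. m³/s.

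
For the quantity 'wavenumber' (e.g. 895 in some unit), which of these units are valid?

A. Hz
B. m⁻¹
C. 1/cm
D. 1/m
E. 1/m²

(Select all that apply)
B, C, D

wavenumber has SI base units: 1 / m

Checking each option against 1 / m:
  A. Hz: ✗ does not match
  B. m⁻¹: ✓ matches
  C. 1/cm: ✓ matches
  D. 1/m: ✓ matches
  E. 1/m²: ✗ does not match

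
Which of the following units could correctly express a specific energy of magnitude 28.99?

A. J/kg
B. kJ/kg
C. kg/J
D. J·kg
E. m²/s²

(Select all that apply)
A, B, E

specific energy has SI base units: m^2 / s^2

Checking each option against m^2 / s^2:
  A. J/kg: ✓ matches
  B. kJ/kg: ✓ matches
  C. kg/J: ✗ does not match
  D. J·kg: ✗ does not match
  E. m²/s²: ✓ matches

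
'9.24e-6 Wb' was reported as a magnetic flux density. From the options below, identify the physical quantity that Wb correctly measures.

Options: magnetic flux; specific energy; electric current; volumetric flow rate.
magnetic flux

magnetic flux density should have units dimensionally equivalent to kg / (A * s^2) (e.g. T).
The given unit 'Wb' reduces to kg * m^2 / (A * s^2). Of the listed options, that is the dimensionality of magnetic flux.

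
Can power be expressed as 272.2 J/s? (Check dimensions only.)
Yes

power has SI base units: kg * m^2 / s^3
J/s reduces to the same SI base units, so it is a valid unit for power.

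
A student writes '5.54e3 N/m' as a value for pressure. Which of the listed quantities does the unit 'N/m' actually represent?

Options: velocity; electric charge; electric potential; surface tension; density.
surface tension

pressure should have units dimensionally equivalent to kg / (m * s^2) (e.g. Pa).
The given unit 'N/m' reduces to kg / s^2. Of the listed options, that is the dimensionality of surface tension.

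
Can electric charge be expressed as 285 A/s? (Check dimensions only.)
No

electric charge has SI base units: A * s
A/s does NOT reduce to A * s; a valid unit for electric charge would be e.g. C.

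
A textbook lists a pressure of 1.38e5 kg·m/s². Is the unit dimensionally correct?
No

pressure has SI base units: kg / (m * s^2)
kg·m/s² does NOT reduce to kg / (m * s^2); a valid unit for pressure would be e.g. Pa.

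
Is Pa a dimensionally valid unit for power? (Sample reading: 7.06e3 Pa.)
No

power has SI base units: kg * m^2 / s^3
Pa does NOT reduce to kg * m^2 / s^3; a valid unit for power would be e.g. W.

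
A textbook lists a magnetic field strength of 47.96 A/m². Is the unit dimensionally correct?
No

magnetic field strength has SI base units: A / m
A/m² does NOT reduce to A / m; a valid unit for magnetic field strength would be e.g. A/m.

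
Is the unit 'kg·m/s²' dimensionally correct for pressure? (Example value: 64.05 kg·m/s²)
No

pressure has SI base units: kg / (m * s^2)
kg·m/s² does NOT reduce to kg / (m * s^2); a valid unit for pressure would be e.g. Pa.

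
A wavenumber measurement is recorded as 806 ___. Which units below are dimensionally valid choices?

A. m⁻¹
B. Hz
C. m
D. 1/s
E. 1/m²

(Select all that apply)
A

wavenumber has SI base units: 1 / m

Checking each option against 1 / m:
  A. m⁻¹: ✓ matches
  B. Hz: ✗ does not match
  C. m: ✗ does not match
  D. 1/s: ✗ does not match
  E. 1/m²: ✗ does not match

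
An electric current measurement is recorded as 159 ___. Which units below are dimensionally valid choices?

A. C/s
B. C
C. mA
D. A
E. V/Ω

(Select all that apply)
A, C, D, E

electric current has SI base units: A

Checking each option against A:
  A. C/s: ✓ matches
  B. C: ✗ does not match
  C. mA: ✓ matches
  D. A: ✓ matches
  E. V/Ω: ✓ matches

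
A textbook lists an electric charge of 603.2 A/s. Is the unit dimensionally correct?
No

electric charge has SI base units: A * s
A/s does NOT reduce to A * s; a valid unit for electric charge would be e.g. C.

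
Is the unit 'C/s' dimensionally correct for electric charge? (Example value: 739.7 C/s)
No

electric charge has SI base units: A * s
C/s does NOT reduce to A * s; a valid unit for electric charge would be e.g. C.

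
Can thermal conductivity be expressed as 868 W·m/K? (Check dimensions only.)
No

thermal conductivity has SI base units: kg * m / (s^3 * K)
W·m/K does NOT reduce to kg * m / (s^3 * K); a valid unit for thermal conductivity would be e.g. W/(m·K).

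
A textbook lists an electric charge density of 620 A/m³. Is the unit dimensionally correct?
No

electric charge density has SI base units: A * s / m^3
A/m³ does NOT reduce to A * s / m^3; a valid unit for electric charge density would be e.g. C/m³.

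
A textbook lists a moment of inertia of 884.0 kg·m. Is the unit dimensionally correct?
No

moment of inertia has SI base units: kg * m^2
kg·m does NOT reduce to kg * m^2; a valid unit for moment of inertia would be e.g. kg·m².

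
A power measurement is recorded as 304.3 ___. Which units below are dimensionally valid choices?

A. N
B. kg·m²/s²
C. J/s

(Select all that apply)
C

power has SI base units: kg * m^2 / s^3

Checking each option against kg * m^2 / s^3:
  A. N: ✗ does not match
  B. kg·m²/s²: ✗ does not match
  C. J/s: ✓ matches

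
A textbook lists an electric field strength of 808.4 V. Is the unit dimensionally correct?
No

electric field strength has SI base units: kg * m / (A * s^3)
V does NOT reduce to kg * m / (A * s^3); a valid unit for electric field strength would be e.g. V/m.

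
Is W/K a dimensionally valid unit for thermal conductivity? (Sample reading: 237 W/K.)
No

thermal conductivity has SI base units: kg * m / (s^3 * K)
W/K does NOT reduce to kg * m / (s^3 * K); a valid unit for thermal conductivity would be e.g. W/(m·K).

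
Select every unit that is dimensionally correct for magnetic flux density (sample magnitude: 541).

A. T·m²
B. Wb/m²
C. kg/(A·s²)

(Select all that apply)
B, C

magnetic flux density has SI base units: kg / (A * s^2)

Checking each option against kg / (A * s^2):
  A. T·m²: ✗ does not match
  B. Wb/m²: ✓ matches
  C. kg/(A·s²): ✓ matches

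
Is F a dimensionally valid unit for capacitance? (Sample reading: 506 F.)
Yes

capacitance has SI base units: A^2 * s^4 / (kg * m^2)
F reduces to the same SI base units, so it is a valid unit for capacitance.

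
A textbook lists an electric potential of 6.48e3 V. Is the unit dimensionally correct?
Yes

electric potential has SI base units: kg * m^2 / (A * s^3)
V reduces to the same SI base units, so it is a valid unit for electric potential.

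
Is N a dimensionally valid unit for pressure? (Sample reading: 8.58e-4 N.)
No

pressure has SI base units: kg / (m * s^2)
N does NOT reduce to kg / (m * s^2); a valid unit for pressure would be e.g. Pa.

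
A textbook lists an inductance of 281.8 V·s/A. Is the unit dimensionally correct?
Yes

inductance has SI base units: kg * m^2 / (A^2 * s^2)
V·s/A reduces to the same SI base units, so it is a valid unit for inductance.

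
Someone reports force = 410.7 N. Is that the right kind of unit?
Yes

force has SI base units: kg * m / s^2
N reduces to the same SI base units, so it is a valid unit for force.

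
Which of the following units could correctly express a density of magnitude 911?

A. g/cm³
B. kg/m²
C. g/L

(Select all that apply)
A, C

density has SI base units: kg / m^3

Checking each option against kg / m^3:
  A. g/cm³: ✓ matches
  B. kg/m²: ✗ does not match
  C. g/L: ✓ matches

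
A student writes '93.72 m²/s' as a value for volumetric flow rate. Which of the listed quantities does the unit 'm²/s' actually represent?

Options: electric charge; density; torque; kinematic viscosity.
kinematic viscosity

volumetric flow rate should have units dimensionally equivalent to m^3 / s (e.g. m³/s).
The given unit 'm²/s' reduces to m^2 / s. Of the listed options, that is the dimensionality of kinematic viscosity.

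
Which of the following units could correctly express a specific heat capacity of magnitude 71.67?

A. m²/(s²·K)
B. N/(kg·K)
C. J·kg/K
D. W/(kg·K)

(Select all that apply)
A

specific heat capacity has SI base units: m^2 / (s^2 * K)

Checking each option against m^2 / (s^2 * K):
  A. m²/(s²·K): ✓ matches
  B. N/(kg·K): ✗ does not match
  C. J·kg/K: ✗ does not match
  D. W/(kg·K): ✗ does not match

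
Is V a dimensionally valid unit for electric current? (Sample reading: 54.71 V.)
No

electric current has SI base units: A
V does NOT reduce to A; a valid unit for electric current would be e.g. A.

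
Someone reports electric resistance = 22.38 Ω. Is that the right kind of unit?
Yes

electric resistance has SI base units: kg * m^2 / (A^2 * s^3)
Ω reduces to the same SI base units, so it is a valid unit for electric resistance.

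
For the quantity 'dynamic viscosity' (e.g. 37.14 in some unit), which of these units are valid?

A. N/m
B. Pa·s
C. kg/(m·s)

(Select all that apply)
B, C

dynamic viscosity has SI base units: kg / (m * s)

Checking each option against kg / (m * s):
  A. N/m: ✗ does not match
  B. Pa·s: ✓ matches
  C. kg/(m·s): ✓ matches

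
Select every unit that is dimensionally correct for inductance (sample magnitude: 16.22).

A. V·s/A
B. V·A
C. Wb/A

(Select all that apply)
A, C

inductance has SI base units: kg * m^2 / (A^2 * s^2)

Checking each option against kg * m^2 / (A^2 * s^2):
  A. V·s/A: ✓ matches
  B. V·A: ✗ does not match
  C. Wb/A: ✓ matches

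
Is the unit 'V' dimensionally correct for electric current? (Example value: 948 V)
No

electric current has SI base units: A
V does NOT reduce to A; a valid unit for electric current would be e.g. A.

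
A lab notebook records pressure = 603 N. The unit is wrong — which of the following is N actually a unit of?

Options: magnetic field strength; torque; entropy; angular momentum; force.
force

pressure should have units dimensionally equivalent to kg / (m * s^2) (e.g. Pa).
The given unit 'N' reduces to kg * m / s^2. Of the listed options, that is the dimensionality of force.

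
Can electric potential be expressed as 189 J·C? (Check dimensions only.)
No

electric potential has SI base units: kg * m^2 / (A * s^3)
J·C does NOT reduce to kg * m^2 / (A * s^3); a valid unit for electric potential would be e.g. V.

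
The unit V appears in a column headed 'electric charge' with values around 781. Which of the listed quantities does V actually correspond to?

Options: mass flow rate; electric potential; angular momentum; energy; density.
electric potential

electric charge should have units dimensionally equivalent to A * s (e.g. C).
The given unit 'V' reduces to kg * m^2 / (A * s^3). Of the listed options, that is the dimensionality of electric potential.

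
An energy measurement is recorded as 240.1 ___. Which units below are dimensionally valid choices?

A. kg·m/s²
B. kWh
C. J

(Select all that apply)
B, C

energy has SI base units: kg * m^2 / s^2

Checking each option against kg * m^2 / s^2:
  A. kg·m/s²: ✗ does not match
  B. kWh: ✓ matches
  C. J: ✓ matches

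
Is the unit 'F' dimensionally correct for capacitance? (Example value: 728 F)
Yes

capacitance has SI base units: A^2 * s^4 / (kg * m^2)
F reduces to the same SI base units, so it is a valid unit for capacitance.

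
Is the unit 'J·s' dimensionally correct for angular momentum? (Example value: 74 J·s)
Yes

angular momentum has SI base units: kg * m^2 / s
J·s reduces to the same SI base units, so it is a valid unit for angular momentum.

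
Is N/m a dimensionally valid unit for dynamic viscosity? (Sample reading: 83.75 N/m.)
No

dynamic viscosity has SI base units: kg / (m * s)
N/m does NOT reduce to kg / (m * s); a valid unit for dynamic viscosity would be e.g. Pa·s.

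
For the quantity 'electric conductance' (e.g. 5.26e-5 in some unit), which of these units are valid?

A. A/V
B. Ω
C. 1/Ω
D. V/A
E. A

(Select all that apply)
A, C

electric conductance has SI base units: A^2 * s^3 / (kg * m^2)

Checking each option against A^2 * s^3 / (kg * m^2):
  A. A/V: ✓ matches
  B. Ω: ✗ does not match
  C. 1/Ω: ✓ matches
  D. V/A: ✗ does not match
  E. A: ✗ does not match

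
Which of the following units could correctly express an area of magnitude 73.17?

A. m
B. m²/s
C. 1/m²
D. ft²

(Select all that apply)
D

area has SI base units: m^2

Checking each option against m^2:
  A. m: ✗ does not match
  B. m²/s: ✗ does not match
  C. 1/m²: ✗ does not match
  D. ft²: ✓ matches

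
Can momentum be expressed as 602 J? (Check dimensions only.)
No

momentum has SI base units: kg * m / s
J does NOT reduce to kg * m / s; a valid unit for momentum would be e.g. kg·m/s.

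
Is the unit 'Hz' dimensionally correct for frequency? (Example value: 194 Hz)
Yes

frequency has SI base units: 1 / s
Hz reduces to the same SI base units, so it is a valid unit for frequency.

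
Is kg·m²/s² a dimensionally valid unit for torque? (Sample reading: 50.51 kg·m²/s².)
Yes

torque has SI base units: kg * m^2 / s^2
kg·m²/s² reduces to the same SI base units, so it is a valid unit for torque.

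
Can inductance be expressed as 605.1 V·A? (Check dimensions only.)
No

inductance has SI base units: kg * m^2 / (A^2 * s^2)
V·A does NOT reduce to kg * m^2 / (A^2 * s^2); a valid unit for inductance would be e.g. H.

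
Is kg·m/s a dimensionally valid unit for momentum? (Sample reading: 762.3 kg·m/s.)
Yes

momentum has SI base units: kg * m / s
kg·m/s reduces to the same SI base units, so it is a valid unit for momentum.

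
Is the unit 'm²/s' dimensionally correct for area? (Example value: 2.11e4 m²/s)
No

area has SI base units: m^2
m²/s does NOT reduce to m^2; a valid unit for area would be e.g. m².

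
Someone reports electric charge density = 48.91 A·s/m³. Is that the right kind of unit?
Yes

electric charge density has SI base units: A * s / m^3
A·s/m³ reduces to the same SI base units, so it is a valid unit for electric charge density.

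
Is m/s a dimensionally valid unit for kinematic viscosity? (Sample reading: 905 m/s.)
No

kinematic viscosity has SI base units: m^2 / s
m/s does NOT reduce to m^2 / s; a valid unit for kinematic viscosity would be e.g. m²/s.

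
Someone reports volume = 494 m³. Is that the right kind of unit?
Yes

volume has SI base units: m^3
m³ reduces to the same SI base units, so it is a valid unit for volume.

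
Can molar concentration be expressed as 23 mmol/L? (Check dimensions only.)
Yes

molar concentration has SI base units: mol / m^3
mmol/L reduces to the same SI base units, so it is a valid unit for molar concentration.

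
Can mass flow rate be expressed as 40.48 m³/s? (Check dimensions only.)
No

mass flow rate has SI base units: kg / s
m³/s does NOT reduce to kg / s; a valid unit for mass flow rate would be e.g. kg/s.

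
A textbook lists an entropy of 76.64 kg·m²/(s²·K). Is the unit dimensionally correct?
Yes

entropy has SI base units: kg * m^2 / (s^2 * K)
kg·m²/(s²·K) reduces to the same SI base units, so it is a valid unit for entropy.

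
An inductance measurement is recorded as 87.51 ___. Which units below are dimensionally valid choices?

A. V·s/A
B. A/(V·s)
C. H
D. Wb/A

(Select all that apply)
A, C, D

inductance has SI base units: kg * m^2 / (A^2 * s^2)

Checking each option against kg * m^2 / (A^2 * s^2):
  A. V·s/A: ✓ matches
  B. A/(V·s): ✗ does not match
  C. H: ✓ matches
  D. Wb/A: ✓ matches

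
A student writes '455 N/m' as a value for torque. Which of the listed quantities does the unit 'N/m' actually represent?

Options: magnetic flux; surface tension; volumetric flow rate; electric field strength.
surface tension

torque should have units dimensionally equivalent to kg * m^2 / s^2 (e.g. N·m).
The given unit 'N/m' reduces to kg / s^2. Of the listed options, that is the dimensionality of surface tension.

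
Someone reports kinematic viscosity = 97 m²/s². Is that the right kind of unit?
No

kinematic viscosity has SI base units: m^2 / s
m²/s² does NOT reduce to m^2 / s; a valid unit for kinematic viscosity would be e.g. m²/s.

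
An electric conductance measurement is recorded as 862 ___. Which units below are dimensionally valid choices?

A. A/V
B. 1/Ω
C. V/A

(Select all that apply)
A, B

electric conductance has SI base units: A^2 * s^3 / (kg * m^2)

Checking each option against A^2 * s^3 / (kg * m^2):
  A. A/V: ✓ matches
  B. 1/Ω: ✓ matches
  C. V/A: ✗ does not match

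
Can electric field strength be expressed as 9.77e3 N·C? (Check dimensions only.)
No

electric field strength has SI base units: kg * m / (A * s^3)
N·C does NOT reduce to kg * m / (A * s^3); a valid unit for electric field strength would be e.g. V/m.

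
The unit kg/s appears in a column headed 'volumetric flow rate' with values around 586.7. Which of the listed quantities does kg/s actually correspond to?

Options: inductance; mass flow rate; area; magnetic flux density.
mass flow rate

volumetric flow rate should have units dimensionally equivalent to m^3 / s (e.g. m³/s).
The given unit 'kg/s' reduces to kg / s. Of the listed options, that is the dimensionality of mass flow rate.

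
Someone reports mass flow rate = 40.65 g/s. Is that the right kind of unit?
Yes

mass flow rate has SI base units: kg / s
g/s reduces to the same SI base units, so it is a valid unit for mass flow rate.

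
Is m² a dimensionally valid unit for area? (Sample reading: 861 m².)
Yes

area has SI base units: m^2
m² reduces to the same SI base units, so it is a valid unit for area.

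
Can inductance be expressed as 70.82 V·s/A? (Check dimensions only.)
Yes

inductance has SI base units: kg * m^2 / (A^2 * s^2)
V·s/A reduces to the same SI base units, so it is a valid unit for inductance.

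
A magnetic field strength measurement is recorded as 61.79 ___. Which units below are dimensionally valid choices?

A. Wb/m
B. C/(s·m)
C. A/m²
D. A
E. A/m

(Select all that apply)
B, E

magnetic field strength has SI base units: A / m

Checking each option against A / m:
  A. Wb/m: ✗ does not match
  B. C/(s·m): ✓ matches
  C. A/m²: ✗ does not match
  D. A: ✗ does not match
  E. A/m: ✓ matches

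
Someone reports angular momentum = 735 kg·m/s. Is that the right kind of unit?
No

angular momentum has SI base units: kg * m^2 / s
kg·m/s does NOT reduce to kg * m^2 / s; a valid unit for angular momentum would be e.g. kg·m²/s.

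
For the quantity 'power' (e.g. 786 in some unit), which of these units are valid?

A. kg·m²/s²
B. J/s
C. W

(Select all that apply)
B, C

power has SI base units: kg * m^2 / s^3

Checking each option against kg * m^2 / s^3:
  A. kg·m²/s²: ✗ does not match
  B. J/s: ✓ matches
  C. W: ✓ matches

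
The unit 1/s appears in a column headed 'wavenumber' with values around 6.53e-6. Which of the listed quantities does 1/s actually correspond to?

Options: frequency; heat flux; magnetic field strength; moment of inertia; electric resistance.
frequency

wavenumber should have units dimensionally equivalent to 1 / m (e.g. 1/m).
The given unit '1/s' reduces to 1 / s. Of the listed options, that is the dimensionality of frequency.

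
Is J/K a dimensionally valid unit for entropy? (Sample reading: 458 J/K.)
Yes

entropy has SI base units: kg * m^2 / (s^2 * K)
J/K reduces to the same SI base units, so it is a valid unit for entropy.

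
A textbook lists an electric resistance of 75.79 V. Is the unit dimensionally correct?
No

electric resistance has SI base units: kg * m^2 / (A^2 * s^3)
V does NOT reduce to kg * m^2 / (A^2 * s^3); a valid unit for electric resistance would be e.g. Ω.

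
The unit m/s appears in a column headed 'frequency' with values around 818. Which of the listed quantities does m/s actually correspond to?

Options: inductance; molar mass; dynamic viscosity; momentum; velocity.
velocity

frequency should have units dimensionally equivalent to 1 / s (e.g. Hz).
The given unit 'm/s' reduces to m / s. Of the listed options, that is the dimensionality of velocity.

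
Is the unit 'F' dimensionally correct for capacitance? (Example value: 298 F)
Yes

capacitance has SI base units: A^2 * s^4 / (kg * m^2)
F reduces to the same SI base units, so it is a valid unit for capacitance.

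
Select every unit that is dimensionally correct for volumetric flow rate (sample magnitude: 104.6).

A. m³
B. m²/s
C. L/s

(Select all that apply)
C

volumetric flow rate has SI base units: m^3 / s

Checking each option against m^3 / s:
  A. m³: ✗ does not match
  B. m²/s: ✗ does not match
  C. L/s: ✓ matches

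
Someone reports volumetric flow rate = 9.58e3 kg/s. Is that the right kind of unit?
No

volumetric flow rate has SI base units: m^3 / s
kg/s does NOT reduce to m^3 / s; a valid unit for volumetric flow rate would be e.g. m³/s.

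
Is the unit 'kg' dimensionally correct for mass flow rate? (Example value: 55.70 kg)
No

mass flow rate has SI base units: kg / s
kg does NOT reduce to kg / s; a valid unit for mass flow rate would be e.g. kg/s.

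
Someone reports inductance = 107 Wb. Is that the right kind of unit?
No

inductance has SI base units: kg * m^2 / (A^2 * s^2)
Wb does NOT reduce to kg * m^2 / (A^2 * s^2); a valid unit for inductance would be e.g. H.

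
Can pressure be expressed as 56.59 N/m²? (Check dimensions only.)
Yes

pressure has SI base units: kg / (m * s^2)
N/m² reduces to the same SI base units, so it is a valid unit for pressure.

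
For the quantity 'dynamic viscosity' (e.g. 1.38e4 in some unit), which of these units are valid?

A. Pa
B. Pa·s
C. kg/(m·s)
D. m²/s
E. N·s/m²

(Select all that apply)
B, C, E

dynamic viscosity has SI base units: kg / (m * s)

Checking each option against kg / (m * s):
  A. Pa: ✗ does not match
  B. Pa·s: ✓ matches
  C. kg/(m·s): ✓ matches
  D. m²/s: ✗ does not match
  E. N·s/m²: ✓ matches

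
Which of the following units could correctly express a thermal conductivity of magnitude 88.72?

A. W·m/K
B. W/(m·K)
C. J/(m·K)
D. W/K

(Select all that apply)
B

thermal conductivity has SI base units: kg * m / (s^3 * K)

Checking each option against kg * m / (s^3 * K):
  A. W·m/K: ✗ does not match
  B. W/(m·K): ✓ matches
  C. J/(m·K): ✗ does not match
  D. W/K: ✗ does not match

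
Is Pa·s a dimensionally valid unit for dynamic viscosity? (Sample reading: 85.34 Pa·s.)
Yes

dynamic viscosity has SI base units: kg / (m * s)
Pa·s reduces to the same SI base units, so it is a valid unit for dynamic viscosity.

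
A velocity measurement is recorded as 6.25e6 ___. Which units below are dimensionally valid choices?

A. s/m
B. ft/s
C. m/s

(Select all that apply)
B, C

velocity has SI base units: m / s

Checking each option against m / s:
  A. s/m: ✗ does not match
  B. ft/s: ✓ matches
  C. m/s: ✓ matches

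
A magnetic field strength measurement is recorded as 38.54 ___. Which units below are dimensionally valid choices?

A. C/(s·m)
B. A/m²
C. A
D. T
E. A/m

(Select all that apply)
A, E

magnetic field strength has SI base units: A / m

Checking each option against A / m:
  A. C/(s·m): ✓ matches
  B. A/m²: ✗ does not match
  C. A: ✗ does not match
  D. T: ✗ does not match
  E. A/m: ✓ matches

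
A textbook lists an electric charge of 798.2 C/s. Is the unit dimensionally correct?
No

electric charge has SI base units: A * s
C/s does NOT reduce to A * s; a valid unit for electric charge would be e.g. C.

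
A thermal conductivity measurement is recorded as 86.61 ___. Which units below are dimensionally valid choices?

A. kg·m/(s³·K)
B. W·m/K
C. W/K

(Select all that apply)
A

thermal conductivity has SI base units: kg * m / (s^3 * K)

Checking each option against kg * m / (s^3 * K):
  A. kg·m/(s³·K): ✓ matches
  B. W·m/K: ✗ does not match
  C. W/K: ✗ does not match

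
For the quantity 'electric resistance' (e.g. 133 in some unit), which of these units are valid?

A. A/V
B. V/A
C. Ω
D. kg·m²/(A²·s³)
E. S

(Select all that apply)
B, C, D

electric resistance has SI base units: kg * m^2 / (A^2 * s^3)

Checking each option against kg * m^2 / (A^2 * s^3):
  A. A/V: ✗ does not match
  B. V/A: ✓ matches
  C. Ω: ✓ matches
  D. kg·m²/(A²·s³): ✓ matches
  E. S: ✗ does not match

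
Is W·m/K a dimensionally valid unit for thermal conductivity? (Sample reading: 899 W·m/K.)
No

thermal conductivity has SI base units: kg * m / (s^3 * K)
W·m/K does NOT reduce to kg * m / (s^3 * K); a valid unit for thermal conductivity would be e.g. W/(m·K).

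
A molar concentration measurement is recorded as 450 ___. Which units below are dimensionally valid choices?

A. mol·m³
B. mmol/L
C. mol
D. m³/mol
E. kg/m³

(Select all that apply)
B

molar concentration has SI base units: mol / m^3

Checking each option against mol / m^3:
  A. mol·m³: ✗ does not match
  B. mmol/L: ✓ matches
  C. mol: ✗ does not match
  D. m³/mol: ✗ does not match
  E. kg/m³: ✗ does not match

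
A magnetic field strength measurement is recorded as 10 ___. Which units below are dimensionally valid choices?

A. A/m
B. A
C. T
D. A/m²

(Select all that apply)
A

magnetic field strength has SI base units: A / m

Checking each option against A / m:
  A. A/m: ✓ matches
  B. A: ✗ does not match
  C. T: ✗ does not match
  D. A/m²: ✗ does not match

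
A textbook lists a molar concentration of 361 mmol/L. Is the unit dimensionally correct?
Yes

molar concentration has SI base units: mol / m^3
mmol/L reduces to the same SI base units, so it is a valid unit for molar concentration.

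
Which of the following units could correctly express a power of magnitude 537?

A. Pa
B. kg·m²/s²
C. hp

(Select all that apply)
C

power has SI base units: kg * m^2 / s^3

Checking each option against kg * m^2 / s^3:
  A. Pa: ✗ does not match
  B. kg·m²/s²: ✗ does not match
  C. hp: ✓ matches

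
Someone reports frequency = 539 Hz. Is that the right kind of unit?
Yes

frequency has SI base units: 1 / s
Hz reduces to the same SI base units, so it is a valid unit for frequency.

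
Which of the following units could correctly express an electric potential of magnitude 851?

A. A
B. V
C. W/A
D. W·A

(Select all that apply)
B, C

electric potential has SI base units: kg * m^2 / (A * s^3)

Checking each option against kg * m^2 / (A * s^3):
  A. A: ✗ does not match
  B. V: ✓ matches
  C. W/A: ✓ matches
  D. W·A: ✗ does not match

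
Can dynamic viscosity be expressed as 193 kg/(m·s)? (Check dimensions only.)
Yes

dynamic viscosity has SI base units: kg / (m * s)
kg/(m·s) reduces to the same SI base units, so it is a valid unit for dynamic viscosity.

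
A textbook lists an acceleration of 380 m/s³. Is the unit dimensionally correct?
No

acceleration has SI base units: m / s^2
m/s³ does NOT reduce to m / s^2; a valid unit for acceleration would be e.g. m/s².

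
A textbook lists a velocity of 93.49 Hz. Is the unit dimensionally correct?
No

velocity has SI base units: m / s
Hz does NOT reduce to m / s; a valid unit for velocity would be e.g. m/s.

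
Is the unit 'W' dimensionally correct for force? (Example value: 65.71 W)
No

force has SI base units: kg * m / s^2
W does NOT reduce to kg * m / s^2; a valid unit for force would be e.g. N.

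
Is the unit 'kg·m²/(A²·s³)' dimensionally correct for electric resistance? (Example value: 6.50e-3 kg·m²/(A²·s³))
Yes

electric resistance has SI base units: kg * m^2 / (A^2 * s^3)
kg·m²/(A²·s³) reduces to the same SI base units, so it is a valid unit for electric resistance.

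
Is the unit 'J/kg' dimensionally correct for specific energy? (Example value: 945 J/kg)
Yes

specific energy has SI base units: m^2 / s^2
J/kg reduces to the same SI base units, so it is a valid unit for specific energy.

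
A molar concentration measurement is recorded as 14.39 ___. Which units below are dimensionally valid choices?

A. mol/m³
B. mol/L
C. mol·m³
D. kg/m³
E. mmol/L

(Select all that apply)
A, B, E

molar concentration has SI base units: mol / m^3

Checking each option against mol / m^3:
  A. mol/m³: ✓ matches
  B. mol/L: ✓ matches
  C. mol·m³: ✗ does not match
  D. kg/m³: ✗ does not match
  E. mmol/L: ✓ matches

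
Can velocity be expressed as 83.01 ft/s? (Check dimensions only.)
Yes

velocity has SI base units: m / s
ft/s reduces to the same SI base units, so it is a valid unit for velocity.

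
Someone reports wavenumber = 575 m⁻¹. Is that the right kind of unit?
Yes

wavenumber has SI base units: 1 / m
m⁻¹ reduces to the same SI base units, so it is a valid unit for wavenumber.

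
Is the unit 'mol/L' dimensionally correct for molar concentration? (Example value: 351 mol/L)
Yes

molar concentration has SI base units: mol / m^3
mol/L reduces to the same SI base units, so it is a valid unit for molar concentration.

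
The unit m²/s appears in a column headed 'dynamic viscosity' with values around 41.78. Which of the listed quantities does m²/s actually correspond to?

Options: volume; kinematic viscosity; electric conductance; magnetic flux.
kinematic viscosity

dynamic viscosity should have units dimensionally equivalent to kg / (m * s) (e.g. Pa·s).
The given unit 'm²/s' reduces to m^2 / s. Of the listed options, that is the dimensionality of kinematic viscosity.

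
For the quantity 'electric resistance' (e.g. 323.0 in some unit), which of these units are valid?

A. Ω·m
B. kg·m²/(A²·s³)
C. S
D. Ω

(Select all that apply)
B, D

electric resistance has SI base units: kg * m^2 / (A^2 * s^3)

Checking each option against kg * m^2 / (A^2 * s^3):
  A. Ω·m: ✗ does not match
  B. kg·m²/(A²·s³): ✓ matches
  C. S: ✗ does not match
  D. Ω: ✓ matches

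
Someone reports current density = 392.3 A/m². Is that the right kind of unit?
Yes

current density has SI base units: A / m^2
A/m² reduces to the same SI base units, so it is a valid unit for current density.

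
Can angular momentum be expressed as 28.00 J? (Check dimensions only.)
No

angular momentum has SI base units: kg * m^2 / s
J does NOT reduce to kg * m^2 / s; a valid unit for angular momentum would be e.g. kg·m²/s.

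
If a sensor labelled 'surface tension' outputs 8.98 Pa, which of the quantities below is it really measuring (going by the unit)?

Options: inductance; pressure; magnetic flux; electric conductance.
pressure

surface tension should have units dimensionally equivalent to kg / s^2 (e.g. N/m).
The given unit 'Pa' reduces to kg / (m * s^2). Of the listed options, that is the dimensionality of pressure.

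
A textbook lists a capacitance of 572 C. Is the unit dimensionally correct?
No

capacitance has SI base units: A^2 * s^4 / (kg * m^2)
C does NOT reduce to A^2 * s^4 / (kg * m^2); a valid unit for capacitance would be e.g. F.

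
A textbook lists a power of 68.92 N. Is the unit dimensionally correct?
No

power has SI base units: kg * m^2 / s^3
N does NOT reduce to kg * m^2 / s^3; a valid unit for power would be e.g. W.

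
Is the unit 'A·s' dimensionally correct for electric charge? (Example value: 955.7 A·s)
Yes

electric charge has SI base units: A * s
A·s reduces to the same SI base units, so it is a valid unit for electric charge.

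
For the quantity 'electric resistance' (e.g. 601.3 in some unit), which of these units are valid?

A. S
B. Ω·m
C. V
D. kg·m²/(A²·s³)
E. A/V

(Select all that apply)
D

electric resistance has SI base units: kg * m^2 / (A^2 * s^3)

Checking each option against kg * m^2 / (A^2 * s^3):
  A. S: ✗ does not match
  B. Ω·m: ✗ does not match
  C. V: ✗ does not match
  D. kg·m²/(A²·s³): ✓ matches
  E. A/V: ✗ does not match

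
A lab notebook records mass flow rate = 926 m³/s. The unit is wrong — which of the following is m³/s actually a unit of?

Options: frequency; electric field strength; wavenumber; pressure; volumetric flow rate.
volumetric flow rate

mass flow rate should have units dimensionally equivalent to kg / s (e.g. kg/s).
The given unit 'm³/s' reduces to m^3 / s. Of the listed options, that is the dimensionality of volumetric flow rate.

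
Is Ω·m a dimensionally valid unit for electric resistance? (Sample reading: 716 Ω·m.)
No

electric resistance has SI base units: kg * m^2 / (A^2 * s^3)
Ω·m does NOT reduce to kg * m^2 / (A^2 * s^3); a valid unit for electric resistance would be e.g. Ω.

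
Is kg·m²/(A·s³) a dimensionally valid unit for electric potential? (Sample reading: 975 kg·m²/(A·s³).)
Yes

electric potential has SI base units: kg * m^2 / (A * s^3)
kg·m²/(A·s³) reduces to the same SI base units, so it is a valid unit for electric potential.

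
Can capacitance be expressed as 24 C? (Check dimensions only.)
No

capacitance has SI base units: A^2 * s^4 / (kg * m^2)
C does NOT reduce to A^2 * s^4 / (kg * m^2); a valid unit for capacitance would be e.g. F.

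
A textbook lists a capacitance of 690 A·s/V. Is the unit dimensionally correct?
Yes

capacitance has SI base units: A^2 * s^4 / (kg * m^2)
A·s/V reduces to the same SI base units, so it is a valid unit for capacitance.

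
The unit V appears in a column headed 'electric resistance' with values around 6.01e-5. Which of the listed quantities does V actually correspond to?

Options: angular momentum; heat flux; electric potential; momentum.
electric potential

electric resistance should have units dimensionally equivalent to kg * m^2 / (A^2 * s^3) (e.g. Ω).
The given unit 'V' reduces to kg * m^2 / (A * s^3). Of the listed options, that is the dimensionality of electric potential.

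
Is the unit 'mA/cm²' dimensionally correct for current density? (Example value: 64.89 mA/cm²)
Yes

current density has SI base units: A / m^2
mA/cm² reduces to the same SI base units, so it is a valid unit for current density.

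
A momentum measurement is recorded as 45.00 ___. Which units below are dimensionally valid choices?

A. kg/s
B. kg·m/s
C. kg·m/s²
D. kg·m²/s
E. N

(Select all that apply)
B

momentum has SI base units: kg * m / s

Checking each option against kg * m / s:
  A. kg/s: ✗ does not match
  B. kg·m/s: ✓ matches
  C. kg·m/s²: ✗ does not match
  D. kg·m²/s: ✗ does not match
  E. N: ✗ does not match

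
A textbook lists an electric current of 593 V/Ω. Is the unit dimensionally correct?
Yes

electric current has SI base units: A
V/Ω reduces to the same SI base units, so it is a valid unit for electric current.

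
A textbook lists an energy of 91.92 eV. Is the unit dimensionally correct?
Yes

energy has SI base units: kg * m^2 / s^2
eV reduces to the same SI base units, so it is a valid unit for energy.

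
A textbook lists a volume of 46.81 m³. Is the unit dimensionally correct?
Yes

volume has SI base units: m^3
m³ reduces to the same SI base units, so it is a valid unit for volume.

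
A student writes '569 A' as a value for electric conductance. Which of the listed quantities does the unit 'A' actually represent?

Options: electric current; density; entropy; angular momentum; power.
electric current

electric conductance should have units dimensionally equivalent to A^2 * s^3 / (kg * m^2) (e.g. S).
The given unit 'A' reduces to A. Of the listed options, that is the dimensionality of electric current.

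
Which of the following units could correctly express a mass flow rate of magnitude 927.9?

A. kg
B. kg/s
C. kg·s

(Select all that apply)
B

mass flow rate has SI base units: kg / s

Checking each option against kg / s:
  A. kg: ✗ does not match
  B. kg/s: ✓ matches
  C. kg·s: ✗ does not match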